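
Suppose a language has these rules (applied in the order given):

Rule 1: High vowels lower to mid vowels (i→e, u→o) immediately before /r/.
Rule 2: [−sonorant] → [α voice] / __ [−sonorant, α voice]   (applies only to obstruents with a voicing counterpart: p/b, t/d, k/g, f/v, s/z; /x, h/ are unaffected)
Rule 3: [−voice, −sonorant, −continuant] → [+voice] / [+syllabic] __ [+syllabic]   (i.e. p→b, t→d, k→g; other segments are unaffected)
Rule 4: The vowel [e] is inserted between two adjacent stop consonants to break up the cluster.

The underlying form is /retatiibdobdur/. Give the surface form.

Rule 1 (pre-rhotic lowering): /u/ is a high vowel immediately before /r/, so it lowers to [o]. /retatiibdobdur/ → retatiibdobdor.
Rule 2 (regressive voicing assimilation): no segment meets the environment; /retatiibdobdor/ is unchanged.
Rule 3 (intervocalic voicing): /t/ is a voiceless stop between vowels /e/ and /a/, so it voices to [d]. /t/ is a voiceless stop between vowels /a/ and /i/, so it voices to [d]. /retatiibdobdor/ → redadiibdobdor.
Rule 4 (stop-cluster e-epenthesis): /b/ and /d/ form a stop–stop cluster, so [e] is inserted between them. /b/ and /d/ form a stop–stop cluster, so [e] is inserted between them. /redadiibdobdor/ → redadiibedobedor.

redadiibedobedor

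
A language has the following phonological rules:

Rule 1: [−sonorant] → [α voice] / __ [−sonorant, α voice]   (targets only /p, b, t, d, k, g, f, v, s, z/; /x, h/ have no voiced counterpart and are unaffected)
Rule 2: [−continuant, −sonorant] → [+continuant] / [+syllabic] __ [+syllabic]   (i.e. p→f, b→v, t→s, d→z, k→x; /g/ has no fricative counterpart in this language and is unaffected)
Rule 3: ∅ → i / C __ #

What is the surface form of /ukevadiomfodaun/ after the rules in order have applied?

uxevaziomfozauni

Rule 1 (regressive voicing assimilation): no segment meets the environment; /ukevadiomfodaun/ is unchanged.
Rule 2 (intervocalic spirantization): /k/ is a stop between vowels /u/ and /e/, so it spirantizes to the fricative [x]. /d/ is a stop between vowels /a/ and /i/, so it spirantizes to the fricative [z]. /d/ is a stop between vowels /o/ and /a/, so it spirantizes to the fricative [z]. /ukevadiomfodaun/ → uxevaziomfozaun.
Rule 3 (final i-epenthesis): the form ends in the consonant /n/, so [i] is inserted word-finally. /uxevaziomfozaun/ → uxevaziomfozauni.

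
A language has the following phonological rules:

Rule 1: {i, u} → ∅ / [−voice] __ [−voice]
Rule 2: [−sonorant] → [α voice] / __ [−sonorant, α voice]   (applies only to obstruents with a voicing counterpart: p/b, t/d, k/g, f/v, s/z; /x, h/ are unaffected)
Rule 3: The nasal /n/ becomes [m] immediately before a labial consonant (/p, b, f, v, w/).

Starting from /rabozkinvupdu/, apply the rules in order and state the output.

raboskimvubdu

Rule 1 (high vowel syncope): no segment meets the environment; /rabozkinvupdu/ is unchanged.
Rule 2 (regressive voicing assimilation): /z/ precedes the voiceless obstruent /k/, so it devoices to [s] by assimilation. /p/ precedes the voiced obstruent /d/, so it voices to [b] by assimilation. /rabozkinvupdu/ → raboskinvubdu.
Rule 3 (nasal place assimilation): /n/ precedes the labial consonant /v/, so it assimilates in place to [m]. /raboskinvubdu/ → raboskimvubdu.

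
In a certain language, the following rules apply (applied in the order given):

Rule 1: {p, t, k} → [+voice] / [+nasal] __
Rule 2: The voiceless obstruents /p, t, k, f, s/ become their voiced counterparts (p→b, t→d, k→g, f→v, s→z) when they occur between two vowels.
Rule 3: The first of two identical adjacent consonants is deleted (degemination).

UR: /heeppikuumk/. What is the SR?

Rule 1 (post-nasal voicing): /k/ is a voiceless stop immediately after the nasal /m/, so it voices to [g]. /heeppikuumk/ → heeppikuumg.
Rule 2 (intervocalic voicing): /k/ is a voiceless obstruent between vowels /i/ and /u/, so it voices to [g]. /heeppikuumg/ → heeppiguumg.
Rule 3 (degemination): /pp/ is a geminate; the first /p/ deletes. /heeppiguumg/ → heepiguumg.

heepiguumg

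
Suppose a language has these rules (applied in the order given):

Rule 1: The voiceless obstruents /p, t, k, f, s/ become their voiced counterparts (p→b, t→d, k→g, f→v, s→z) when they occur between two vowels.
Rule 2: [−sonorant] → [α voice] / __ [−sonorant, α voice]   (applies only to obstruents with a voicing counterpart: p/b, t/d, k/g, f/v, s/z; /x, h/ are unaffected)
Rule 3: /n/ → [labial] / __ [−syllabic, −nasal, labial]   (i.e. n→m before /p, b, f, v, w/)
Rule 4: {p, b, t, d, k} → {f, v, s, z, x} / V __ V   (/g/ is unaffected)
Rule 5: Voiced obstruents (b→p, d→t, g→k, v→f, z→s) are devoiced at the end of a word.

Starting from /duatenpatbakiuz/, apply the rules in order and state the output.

duazempadbagius

Rule 1 (intervocalic voicing): /t/ is a voiceless obstruent between vowels /a/ and /e/, so it voices to [d]. /k/ is a voiceless obstruent between vowels /a/ and /i/, so it voices to [g]. /duatenpatbakiuz/ → duadenpatbagiuz.
Rule 2 (regressive voicing assimilation): /t/ precedes the voiced obstruent /b/, so it voices to [d] by assimilation. /duadenpatbagiuz/ → duadenpadbagiuz.
Rule 3 (nasal place assimilation): /n/ precedes the labial consonant /p/, so it assimilates in place to [m]. /duadenpadbagiuz/ → duadempadbagiuz.
Rule 4 (intervocalic spirantization): /d/ is a stop between vowels /a/ and /e/, so it spirantizes to the fricative [z]. /duadempadbagiuz/ → duazempadbagiuz.
Rule 5 (final devoicing): /z/ is a voiced obstruent in word-final position, so it devoices to [s]. /duazempadbagiuz/ → duazempadbagius.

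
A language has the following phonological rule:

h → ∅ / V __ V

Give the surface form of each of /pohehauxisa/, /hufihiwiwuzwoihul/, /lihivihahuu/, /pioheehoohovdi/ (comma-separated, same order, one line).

poeauxisa, hufiiwiwuzwoiul, liiviauu, pioeeooovdi

/pohehauxisa/: /h/ occurs between vowels /o/ and /e/, so it deletes. /h/ occurs between vowels /e/ and /a/, so it deletes. → [poeauxisa].
/hufihiwiwuzwoihul/: /h/ occurs between vowels /i/ and /i/, so it deletes. /h/ occurs between vowels /i/ and /u/, so it deletes. → [hufiiwiwuzwoiul].
/lihivihahuu/: /h/ occurs between vowels /i/ and /i/, so it deletes. /h/ occurs between vowels /i/ and /a/, so it deletes. /h/ occurs between vowels /a/ and /u/, so it deletes. → [liiviauu].
/pioheehoohovdi/: /h/ occurs between vowels /o/ and /e/, so it deletes. /h/ occurs between vowels /e/ and /o/, so it deletes. /h/ occurs between vowels /o/ and /o/, so it deletes. → [pioeeooovdi].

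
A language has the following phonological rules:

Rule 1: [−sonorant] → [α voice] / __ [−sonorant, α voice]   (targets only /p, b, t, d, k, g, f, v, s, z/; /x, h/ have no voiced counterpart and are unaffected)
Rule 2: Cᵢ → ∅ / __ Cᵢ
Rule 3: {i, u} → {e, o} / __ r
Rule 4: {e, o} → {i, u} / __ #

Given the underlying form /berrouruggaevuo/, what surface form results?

beroorugaevuu

Rule 1 (regressive voicing assimilation): no segment meets the environment; /berrouruggaevuo/ is unchanged.
Rule 2 (degemination): /rr/ is a geminate; the first /r/ deletes. /gg/ is a geminate; the first /g/ deletes. /berrouruggaevuo/ → berourugaevuo.
Rule 3 (pre-rhotic lowering): /u/ is a high vowel immediately before /r/, so it lowers to [o]. /berourugaevuo/ → beroorugaevuo.
Rule 4 (final vowel raising): /o/ is a mid vowel in word-final position, so it raises to [u]. /beroorugaevuo/ → beroorugaevuu.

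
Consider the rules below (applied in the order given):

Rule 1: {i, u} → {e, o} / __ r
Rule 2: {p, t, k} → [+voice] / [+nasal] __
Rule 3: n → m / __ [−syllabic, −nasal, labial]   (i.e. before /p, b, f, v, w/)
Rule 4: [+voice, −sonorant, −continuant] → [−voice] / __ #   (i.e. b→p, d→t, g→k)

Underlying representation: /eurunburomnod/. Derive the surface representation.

Rule 1 (pre-rhotic lowering): /u/ is a high vowel immediately before /r/, so it lowers to [o]. /u/ is a high vowel immediately before /r/, so it lowers to [o]. /eurunburomnod/ → eorunboromnod.
Rule 2 (post-nasal voicing): no segment meets the environment; /eorunboromnod/ is unchanged.
Rule 3 (nasal place assimilation): /n/ precedes the labial consonant /b/, so it assimilates in place to [m]. /eorunboromnod/ → eorumboromnod.
Rule 4 (final devoicing): /d/ is a voiced stop in word-final position, so it devoices to [t]. /eorumboromnod/ → eorumboromnot.

eorumboromnot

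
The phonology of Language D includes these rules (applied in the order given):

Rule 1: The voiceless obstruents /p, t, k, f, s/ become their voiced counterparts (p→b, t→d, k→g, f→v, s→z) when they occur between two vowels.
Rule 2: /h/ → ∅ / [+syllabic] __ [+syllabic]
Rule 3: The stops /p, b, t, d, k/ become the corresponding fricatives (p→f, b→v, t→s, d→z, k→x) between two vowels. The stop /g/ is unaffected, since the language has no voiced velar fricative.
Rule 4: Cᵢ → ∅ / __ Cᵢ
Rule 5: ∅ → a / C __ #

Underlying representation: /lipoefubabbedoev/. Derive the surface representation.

livoevuvabezoeva

Rule 1 (intervocalic voicing): /p/ is a voiceless obstruent between vowels /i/ and /o/, so it voices to [b]. /f/ is a voiceless obstruent between vowels /e/ and /u/, so it voices to [v]. /lipoefubabbedoev/ → liboevubabbedoev.
Rule 2 (intervocalic h-deletion): no segment meets the environment; /liboevubabbedoev/ is unchanged.
Rule 3 (intervocalic spirantization): /b/ is a stop between vowels /i/ and /o/, so it spirantizes to the fricative [v]. /b/ is a stop between vowels /u/ and /a/, so it spirantizes to the fricative [v]. /d/ is a stop between vowels /e/ and /o/, so it spirantizes to the fricative [z]. /liboevubabbedoev/ → livoevuvabbezoev.
Rule 4 (degemination): /bb/ is a geminate; the first /b/ deletes. /livoevuvabbezoev/ → livoevuvabezoev.
Rule 5 (final a-epenthesis): the form ends in the consonant /v/, so [a] is inserted word-finally. /livoevuvabezoev/ → livoevuvabezoeva.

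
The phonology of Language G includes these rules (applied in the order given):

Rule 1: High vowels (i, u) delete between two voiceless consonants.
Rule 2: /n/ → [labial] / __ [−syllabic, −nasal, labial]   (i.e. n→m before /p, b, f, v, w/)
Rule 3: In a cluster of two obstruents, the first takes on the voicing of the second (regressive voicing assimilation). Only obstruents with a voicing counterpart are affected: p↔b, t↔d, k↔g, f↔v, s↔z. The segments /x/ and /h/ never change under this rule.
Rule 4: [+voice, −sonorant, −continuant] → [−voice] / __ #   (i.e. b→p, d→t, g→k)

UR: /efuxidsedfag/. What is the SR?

efxitsetfak

Rule 1 (high vowel syncope): /u/ is a high vowel flanked by voiceless consonants /f/ and /x/, so it deletes. /efuxidsedfag/ → efxidsedfag.
Rule 2 (nasal place assimilation): no segment meets the environment; /efxidsedfag/ is unchanged.
Rule 3 (regressive voicing assimilation): /d/ precedes the voiceless obstruent /s/, so it devoices to [t] by assimilation. /d/ precedes the voiceless obstruent /f/, so it devoices to [t] by assimilation. /efxidsedfag/ → efxitsetfag.
Rule 4 (final devoicing): /g/ is a voiced stop in word-final position, so it devoices to [k]. /efxitsetfag/ → efxitsetfak.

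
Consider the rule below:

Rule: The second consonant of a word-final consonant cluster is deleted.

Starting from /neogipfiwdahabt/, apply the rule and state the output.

/t/ is the second consonant of a word-final cluster /bt/, so it deletes.
The other instances of /n/, /g/, /p/, /f/, /w/, /d/, /h/, /b/ do not occur in the required environment and remain unchanged.
Surface form: [neogipfiwdahab].

neogipfiwdahab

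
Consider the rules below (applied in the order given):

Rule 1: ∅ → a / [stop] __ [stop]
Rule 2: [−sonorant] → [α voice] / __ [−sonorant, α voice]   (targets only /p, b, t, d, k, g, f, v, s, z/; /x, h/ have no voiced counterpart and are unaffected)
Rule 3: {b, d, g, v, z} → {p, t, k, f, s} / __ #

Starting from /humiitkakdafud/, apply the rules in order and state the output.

humiitakakadafut

Rule 1 (stop-cluster a-epenthesis): /t/ and /k/ form a stop–stop cluster, so [a] is inserted between them. /k/ and /d/ form a stop–stop cluster, so [a] is inserted between them. /humiitkakdafud/ → humiitakakadafud.
Rule 2 (regressive voicing assimilation): no segment meets the environment; /humiitakakadafud/ is unchanged.
Rule 3 (final devoicing): /d/ is a voiced obstruent in word-final position, so it devoices to [t]. /humiitakakadafud/ → humiitakakadafut.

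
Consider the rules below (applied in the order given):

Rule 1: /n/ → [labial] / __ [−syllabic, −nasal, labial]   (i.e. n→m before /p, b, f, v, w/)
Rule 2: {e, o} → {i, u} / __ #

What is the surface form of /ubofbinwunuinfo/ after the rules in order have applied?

Rule 1 (nasal place assimilation): /n/ precedes the labial consonant /w/, so it assimilates in place to [m]. /n/ precedes the labial consonant /f/, so it assimilates in place to [m]. /ubofbinwunuinfo/ → ubofbimwunuimfo.
Rule 2 (final vowel raising): /o/ is a mid vowel in word-final position, so it raises to [u]. /ubofbimwunuimfo/ → ubofbimwunuimfu.

ubofbimwunuimfu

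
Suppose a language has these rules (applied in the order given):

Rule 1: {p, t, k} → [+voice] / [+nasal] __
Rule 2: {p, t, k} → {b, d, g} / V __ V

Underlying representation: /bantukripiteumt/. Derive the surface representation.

Rule 1 (post-nasal voicing): /t/ is a voiceless stop immediately after the nasal /n/, so it voices to [d]. /t/ is a voiceless stop immediately after the nasal /m/, so it voices to [d]. /bantukripiteumt/ → bandukripiteumd.
Rule 2 (intervocalic voicing): /p/ is a voiceless stop between vowels /i/ and /i/, so it voices to [b]. /t/ is a voiceless stop between vowels /i/ and /e/, so it voices to [d]. /bandukripiteumd/ → bandukribideumd.

bandukribideumd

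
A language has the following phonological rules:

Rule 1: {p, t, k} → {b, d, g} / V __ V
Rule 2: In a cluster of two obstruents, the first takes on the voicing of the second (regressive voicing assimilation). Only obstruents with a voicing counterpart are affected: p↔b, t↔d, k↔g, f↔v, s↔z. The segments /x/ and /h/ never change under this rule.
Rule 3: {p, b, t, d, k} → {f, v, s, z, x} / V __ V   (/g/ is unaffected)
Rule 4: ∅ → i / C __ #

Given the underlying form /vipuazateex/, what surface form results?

Rule 1 (intervocalic voicing): /p/ is a voiceless stop between vowels /i/ and /u/, so it voices to [b]. /t/ is a voiceless stop between vowels /a/ and /e/, so it voices to [d]. /vipuazateex/ → vibuazadeex.
Rule 2 (regressive voicing assimilation): no segment meets the environment; /vibuazadeex/ is unchanged.
Rule 3 (intervocalic spirantization): /b/ is a stop between vowels /i/ and /u/, so it spirantizes to the fricative [v]. /d/ is a stop between vowels /a/ and /e/, so it spirantizes to the fricative [z]. /vibuazadeex/ → vivuazazeex.
Rule 4 (final i-epenthesis): the form ends in the consonant /x/, so [i] is inserted word-finally. /vivuazazeex/ → vivuazazeexi.

vivuazazeexi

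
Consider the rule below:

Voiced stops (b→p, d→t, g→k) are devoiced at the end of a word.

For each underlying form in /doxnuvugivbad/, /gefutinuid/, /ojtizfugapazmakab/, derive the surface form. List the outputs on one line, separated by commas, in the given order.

doxnuvugivbat, gefutinuit, ojtizfugapazmakap

/doxnuvugivbad/: /d/ is a voiced stop in word-final position, so it devoices to [t]. → [doxnuvugivbat].
/gefutinuid/: /d/ is a voiced stop in word-final position, so it devoices to [t]. → [gefutinuit].
/ojtizfugapazmakab/: /b/ is a voiced stop in word-final position, so it devoices to [p]. → [ojtizfugapazmakap].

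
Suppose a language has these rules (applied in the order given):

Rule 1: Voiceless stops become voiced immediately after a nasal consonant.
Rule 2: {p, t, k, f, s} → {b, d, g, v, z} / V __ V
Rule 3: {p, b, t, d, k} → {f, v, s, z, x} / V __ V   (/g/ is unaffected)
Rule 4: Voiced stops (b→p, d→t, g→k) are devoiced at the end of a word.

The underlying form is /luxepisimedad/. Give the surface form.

luxevizimezat

Rule 1 (post-nasal voicing): no segment meets the environment; /luxepisimedad/ is unchanged.
Rule 2 (intervocalic voicing): /p/ is a voiceless obstruent between vowels /e/ and /i/, so it voices to [b]. /s/ is a voiceless obstruent between vowels /i/ and /i/, so it voices to [z]. /luxepisimedad/ → luxebizimedad.
Rule 3 (intervocalic spirantization): /b/ is a stop between vowels /e/ and /i/, so it spirantizes to the fricative [v]. /d/ is a stop between vowels /e/ and /a/, so it spirantizes to the fricative [z]. /luxebizimedad/ → luxevizimezad.
Rule 4 (final devoicing): /d/ is a voiced stop in word-final position, so it devoices to [t]. /luxevizimezad/ → luxevizimezat.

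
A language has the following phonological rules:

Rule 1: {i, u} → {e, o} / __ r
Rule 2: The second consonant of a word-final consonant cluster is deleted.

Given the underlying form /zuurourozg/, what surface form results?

zuorooroz

Rule 1 (pre-rhotic lowering): /u/ is a high vowel immediately before /r/, so it lowers to [o]. /u/ is a high vowel immediately before /r/, so it lowers to [o]. /zuurourozg/ → zuoroorozg.
Rule 2 (final cluster simplification): /g/ is the second consonant of a word-final cluster /zg/, so it deletes. /zuoroorozg/ → zuorooroz.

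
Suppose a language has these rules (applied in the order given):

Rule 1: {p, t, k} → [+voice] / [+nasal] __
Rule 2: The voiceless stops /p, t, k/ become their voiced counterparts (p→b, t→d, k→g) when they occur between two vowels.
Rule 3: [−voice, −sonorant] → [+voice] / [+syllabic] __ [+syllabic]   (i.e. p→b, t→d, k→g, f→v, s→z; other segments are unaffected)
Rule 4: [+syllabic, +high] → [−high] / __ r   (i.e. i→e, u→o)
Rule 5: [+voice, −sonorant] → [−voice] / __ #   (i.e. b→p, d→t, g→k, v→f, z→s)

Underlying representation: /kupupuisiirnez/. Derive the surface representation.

Rule 1 (post-nasal voicing): no segment meets the environment; /kupupuisiirnez/ is unchanged.
Rule 2 (intervocalic voicing): /p/ is a voiceless stop between vowels /u/ and /u/, so it voices to [b]. /p/ is a voiceless stop between vowels /u/ and /u/, so it voices to [b]. /kupupuisiirnez/ → kububuisiirnez.
Rule 3 (intervocalic voicing): /s/ is a voiceless obstruent between vowels /i/ and /i/, so it voices to [z]. /kububuisiirnez/ → kububuiziirnez.
Rule 4 (pre-rhotic lowering): /i/ is a high vowel immediately before /r/, so it lowers to [e]. /kububuiziirnez/ → kububuiziernez.
Rule 5 (final devoicing): /z/ is a voiced obstruent in word-final position, so it devoices to [s]. /kububuiziernez/ → kububuiziernes.

kububuiziernes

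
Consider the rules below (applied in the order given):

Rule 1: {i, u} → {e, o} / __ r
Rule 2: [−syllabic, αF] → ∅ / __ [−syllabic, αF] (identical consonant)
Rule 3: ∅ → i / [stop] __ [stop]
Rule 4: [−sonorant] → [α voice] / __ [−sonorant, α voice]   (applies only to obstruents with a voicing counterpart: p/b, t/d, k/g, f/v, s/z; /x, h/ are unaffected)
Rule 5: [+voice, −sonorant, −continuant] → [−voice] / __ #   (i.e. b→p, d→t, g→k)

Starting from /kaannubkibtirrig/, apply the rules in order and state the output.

Rule 1 (pre-rhotic lowering): /i/ is a high vowel immediately before /r/, so it lowers to [e]. /kaannubkibtirrig/ → kaannubkibterrig.
Rule 2 (degemination): /nn/ is a geminate; the first /n/ deletes. /rr/ is a geminate; the first /r/ deletes. /kaannubkibterrig/ → kaanubkibterig.
Rule 3 (stop-cluster i-epenthesis): /b/ and /k/ form a stop–stop cluster, so [i] is inserted between them. /b/ and /t/ form a stop–stop cluster, so [i] is inserted between them. /kaanubkibterig/ → kaanubikibiterig.
Rule 4 (regressive voicing assimilation): no segment meets the environment; /kaanubikibiterig/ is unchanged.
Rule 5 (final devoicing): /g/ is a voiced stop in word-final position, so it devoices to [k]. /kaanubikibiterig/ → kaanubikibiterik.

kaanubikibiterik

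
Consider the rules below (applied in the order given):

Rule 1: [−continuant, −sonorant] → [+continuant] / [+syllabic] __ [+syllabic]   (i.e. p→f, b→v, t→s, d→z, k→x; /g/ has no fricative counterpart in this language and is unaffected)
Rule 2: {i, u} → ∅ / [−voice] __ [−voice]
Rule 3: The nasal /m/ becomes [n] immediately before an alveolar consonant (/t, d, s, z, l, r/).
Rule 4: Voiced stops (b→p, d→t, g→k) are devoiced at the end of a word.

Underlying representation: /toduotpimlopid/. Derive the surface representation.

tozuotpinlofit

Rule 1 (intervocalic spirantization): /d/ is a stop between vowels /o/ and /u/, so it spirantizes to the fricative [z]. /p/ is a stop between vowels /o/ and /i/, so it spirantizes to the fricative [f]. /toduotpimlopid/ → tozuotpimlofid.
Rule 2 (high vowel syncope): no segment meets the environment; /tozuotpimlofid/ is unchanged.
Rule 3 (nasal place assimilation): /m/ precedes the alveolar consonant /l/, so it assimilates in place to [n]. /tozuotpimlofid/ → tozuotpinlofid.
Rule 4 (final devoicing): /d/ is a voiced stop in word-final position, so it devoices to [t]. /tozuotpinlofid/ → tozuotpinlofit.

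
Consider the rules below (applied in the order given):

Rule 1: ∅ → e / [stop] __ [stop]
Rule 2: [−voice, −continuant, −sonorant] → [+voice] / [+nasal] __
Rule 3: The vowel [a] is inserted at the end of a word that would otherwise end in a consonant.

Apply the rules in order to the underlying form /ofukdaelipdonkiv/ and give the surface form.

ofukedaelipedongiva

Rule 1 (stop-cluster e-epenthesis): /k/ and /d/ form a stop–stop cluster, so [e] is inserted between them. /p/ and /d/ form a stop–stop cluster, so [e] is inserted between them. /ofukdaelipdonkiv/ → ofukedaelipedonkiv.
Rule 2 (post-nasal voicing): /k/ is a voiceless stop immediately after the nasal /n/, so it voices to [g]. /ofukedaelipedonkiv/ → ofukedaelipedongiv.
Rule 3 (final a-epenthesis): the form ends in the consonant /v/, so [a] is inserted word-finally. /ofukedaelipedongiv/ → ofukedaelipedongiva.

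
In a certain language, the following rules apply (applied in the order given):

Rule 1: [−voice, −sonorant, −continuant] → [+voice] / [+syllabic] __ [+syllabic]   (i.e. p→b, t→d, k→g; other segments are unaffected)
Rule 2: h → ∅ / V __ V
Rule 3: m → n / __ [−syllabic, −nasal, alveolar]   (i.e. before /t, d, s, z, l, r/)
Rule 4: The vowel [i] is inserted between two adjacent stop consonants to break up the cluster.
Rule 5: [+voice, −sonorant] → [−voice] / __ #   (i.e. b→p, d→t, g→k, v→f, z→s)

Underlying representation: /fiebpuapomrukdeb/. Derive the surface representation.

Rule 1 (intervocalic voicing): /p/ is a voiceless stop between vowels /a/ and /o/, so it voices to [b]. /fiebpuapomrukdeb/ → fiebpuabomrukdeb.
Rule 2 (intervocalic h-deletion): no segment meets the environment; /fiebpuabomrukdeb/ is unchanged.
Rule 3 (nasal place assimilation): /m/ precedes the alveolar consonant /r/, so it assimilates in place to [n]. /fiebpuabomrukdeb/ → fiebpuabonrukdeb.
Rule 4 (stop-cluster i-epenthesis): /b/ and /p/ form a stop–stop cluster, so [i] is inserted between them. /k/ and /d/ form a stop–stop cluster, so [i] is inserted between them. /fiebpuabonrukdeb/ → fiebipuabonrukideb.
Rule 5 (final devoicing): /b/ is a voiced obstruent in word-final position, so it devoices to [p]. /fiebipuabonrukideb/ → fiebipuabonrukidep.

fiebipuabonrukidep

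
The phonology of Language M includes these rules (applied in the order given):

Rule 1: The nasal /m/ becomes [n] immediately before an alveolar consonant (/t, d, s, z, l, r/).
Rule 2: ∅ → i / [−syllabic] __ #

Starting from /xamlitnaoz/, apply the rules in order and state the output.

Rule 1 (nasal place assimilation): /m/ precedes the alveolar consonant /l/, so it assimilates in place to [n]. /xamlitnaoz/ → xanlitnaoz.
Rule 2 (final i-epenthesis): the form ends in the consonant /z/, so [i] is inserted word-finally. /xanlitnaoz/ → xanlitnaozi.

xanlitnaozi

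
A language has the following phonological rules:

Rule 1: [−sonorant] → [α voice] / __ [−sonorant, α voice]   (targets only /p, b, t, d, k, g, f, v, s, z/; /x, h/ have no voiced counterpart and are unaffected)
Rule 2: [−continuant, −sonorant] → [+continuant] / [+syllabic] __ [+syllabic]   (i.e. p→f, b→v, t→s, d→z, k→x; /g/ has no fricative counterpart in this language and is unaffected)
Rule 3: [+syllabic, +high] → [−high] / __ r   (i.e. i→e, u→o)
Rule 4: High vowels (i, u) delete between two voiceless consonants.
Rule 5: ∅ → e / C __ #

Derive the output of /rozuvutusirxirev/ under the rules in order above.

rozuvusserxereve

Rule 1 (regressive voicing assimilation): no segment meets the environment; /rozuvutusirxirev/ is unchanged.
Rule 2 (intervocalic spirantization): /t/ is a stop between vowels /u/ and /u/, so it spirantizes to the fricative [s]. /rozuvutusirxirev/ → rozuvususirxirev.
Rule 3 (pre-rhotic lowering): /i/ is a high vowel immediately before /r/, so it lowers to [e]. /i/ is a high vowel immediately before /r/, so it lowers to [e]. /rozuvususirxirev/ → rozuvususerxerev.
Rule 4 (high vowel syncope): /u/ is a high vowel flanked by voiceless consonants /s/ and /s/, so it deletes. /rozuvususerxerev/ → rozuvusserxerev.
Rule 5 (final e-epenthesis): the form ends in the consonant /v/, so [e] is inserted word-finally. /rozuvusserxerev/ → rozuvusserxereve.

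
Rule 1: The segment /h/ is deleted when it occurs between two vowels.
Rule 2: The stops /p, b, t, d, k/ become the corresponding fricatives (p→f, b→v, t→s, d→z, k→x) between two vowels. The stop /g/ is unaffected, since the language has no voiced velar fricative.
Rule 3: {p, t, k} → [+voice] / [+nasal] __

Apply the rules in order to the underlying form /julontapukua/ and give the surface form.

Rule 1 (intervocalic h-deletion): no segment meets the environment; /julontapukua/ is unchanged.
Rule 2 (intervocalic spirantization): /p/ is a stop between vowels /a/ and /u/, so it spirantizes to the fricative [f]. /k/ is a stop between vowels /u/ and /u/, so it spirantizes to the fricative [x]. /julontapukua/ → julontafuxua.
Rule 3 (post-nasal voicing): /t/ is a voiceless stop immediately after the nasal /n/, so it voices to [d]. /julontafuxua/ → julondafuxua.

julondafuxua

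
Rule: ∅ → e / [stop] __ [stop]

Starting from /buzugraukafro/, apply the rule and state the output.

No segment of /buzugraukafro/ meets the structural description of the rule, so the form surfaces unchanged.

buzugraukafro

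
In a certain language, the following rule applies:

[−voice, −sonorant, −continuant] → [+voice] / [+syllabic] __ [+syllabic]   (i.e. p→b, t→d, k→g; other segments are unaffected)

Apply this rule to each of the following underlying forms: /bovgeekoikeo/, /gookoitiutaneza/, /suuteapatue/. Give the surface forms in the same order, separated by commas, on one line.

/bovgeekoikeo/: /k/ is a voiceless stop between vowels /e/ and /o/, so it voices to [g]. /k/ is a voiceless stop between vowels /i/ and /e/, so it voices to [g]. → [bovgeegoigeo].
/gookoitiutaneza/: /k/ is a voiceless stop between vowels /o/ and /o/, so it voices to [g]. /t/ is a voiceless stop between vowels /i/ and /i/, so it voices to [d]. /t/ is a voiceless stop between vowels /u/ and /a/, so it voices to [d]. → [googoidiudaneza].
/suuteapatue/: /t/ is a voiceless stop between vowels /u/ and /e/, so it voices to [d]. /p/ is a voiceless stop between vowels /a/ and /a/, so it voices to [b]. /t/ is a voiceless stop between vowels /a/ and /u/, so it voices to [d]. → [suudeabadue].

bovgeegoigeo, googoidiudaneza, suudeabadue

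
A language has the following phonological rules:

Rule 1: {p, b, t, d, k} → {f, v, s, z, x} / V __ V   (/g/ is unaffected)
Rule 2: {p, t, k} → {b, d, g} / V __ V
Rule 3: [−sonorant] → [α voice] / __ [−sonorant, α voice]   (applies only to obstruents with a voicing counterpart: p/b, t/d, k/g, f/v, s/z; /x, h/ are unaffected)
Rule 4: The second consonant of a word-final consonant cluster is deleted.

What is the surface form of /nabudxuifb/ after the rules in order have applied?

navutxuiv

Rule 1 (intervocalic spirantization): /b/ is a stop between vowels /a/ and /u/, so it spirantizes to the fricative [v]. /nabudxuifb/ → navudxuifb.
Rule 2 (intervocalic voicing): no segment meets the environment; /navudxuifb/ is unchanged.
Rule 3 (regressive voicing assimilation): /d/ precedes the voiceless obstruent /x/, so it devoices to [t] by assimilation. /f/ precedes the voiced obstruent /b/, so it voices to [v] by assimilation. /navudxuifb/ → navutxuivb.
Rule 4 (final cluster simplification): /b/ is the second consonant of a word-final cluster /vb/, so it deletes. /navutxuivb/ → navutxuiv.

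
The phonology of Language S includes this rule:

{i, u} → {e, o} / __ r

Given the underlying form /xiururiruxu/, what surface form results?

xiororeruxu

Scanning /xiururiruxu/: /i/ at position 2 is not in the conditioning environment; /u/ is a high vowel immediately before /r/, so it lowers to [o]; /u/ is a high vowel immediately before /r/, so it lowers to [o]; /i/ is a high vowel immediately before /r/, so it lowers to [e]; /u/ at position 9 is not in the conditioning environment; /u/ at position 11 is not in the conditioning environment.
Result: [xiororeruxu].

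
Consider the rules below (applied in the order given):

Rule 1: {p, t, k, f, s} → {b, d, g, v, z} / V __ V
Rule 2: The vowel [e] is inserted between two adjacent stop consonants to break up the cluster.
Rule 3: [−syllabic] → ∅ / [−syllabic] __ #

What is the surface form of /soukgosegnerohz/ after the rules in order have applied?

Rule 1 (intervocalic voicing): /s/ is a voiceless obstruent between vowels /o/ and /e/, so it voices to [z]. /soukgosegnerohz/ → soukgozegnerohz.
Rule 2 (stop-cluster e-epenthesis): /k/ and /g/ form a stop–stop cluster, so [e] is inserted between them. /soukgozegnerohz/ → soukegozegnerohz.
Rule 3 (final cluster simplification): /z/ is the second consonant of a word-final cluster /hz/, so it deletes. /soukegozegnerohz/ → soukegozegneroh.

soukegozegneroh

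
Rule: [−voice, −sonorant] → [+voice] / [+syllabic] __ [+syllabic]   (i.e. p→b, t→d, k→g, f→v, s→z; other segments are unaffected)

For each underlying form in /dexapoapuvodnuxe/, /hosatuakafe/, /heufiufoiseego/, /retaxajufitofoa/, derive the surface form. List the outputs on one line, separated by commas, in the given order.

/dexapoapuvodnuxe/: /p/ is a voiceless obstruent between vowels /a/ and /o/, so it voices to [b]. /p/ is a voiceless obstruent between vowels /a/ and /u/, so it voices to [b]. → [dexaboabuvodnuxe].
/hosatuakafe/: /s/ is a voiceless obstruent between vowels /o/ and /a/, so it voices to [z]. /t/ is a voiceless obstruent between vowels /a/ and /u/, so it voices to [d]. /k/ is a voiceless obstruent between vowels /a/ and /a/, so it voices to [g]. /f/ is a voiceless obstruent between vowels /a/ and /e/, so it voices to [v]. → [hozaduagave].
/heufiufoiseego/: /f/ is a voiceless obstruent between vowels /u/ and /i/, so it voices to [v]. /f/ is a voiceless obstruent between vowels /u/ and /o/, so it voices to [v]. /s/ is a voiceless obstruent between vowels /i/ and /e/, so it voices to [z]. → [heuviuvoizeego].
/retaxajufitofoa/: /t/ is a voiceless obstruent between vowels /e/ and /a/, so it voices to [d]. /f/ is a voiceless obstruent between vowels /u/ and /i/, so it voices to [v]. /t/ is a voiceless obstruent between vowels /i/ and /o/, so it voices to [d]. /f/ is a voiceless obstruent between vowels /o/ and /o/, so it voices to [v]. → [redaxajuvidovoa].

dexaboabuvodnuxe, hozaduagave, heuviuvoizeego, redaxajuvidovoa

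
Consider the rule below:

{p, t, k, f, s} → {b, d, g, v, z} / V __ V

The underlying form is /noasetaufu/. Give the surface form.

/s/ is a voiceless obstruent between vowels /a/ and /e/, so it voices to [z].
/t/ is a voiceless obstruent between vowels /e/ and /a/, so it voices to [d].
/f/ is a voiceless obstruent between vowels /u/ and /u/, so it voices to [v].
Surface form: [noazedauvu].

noazedauvu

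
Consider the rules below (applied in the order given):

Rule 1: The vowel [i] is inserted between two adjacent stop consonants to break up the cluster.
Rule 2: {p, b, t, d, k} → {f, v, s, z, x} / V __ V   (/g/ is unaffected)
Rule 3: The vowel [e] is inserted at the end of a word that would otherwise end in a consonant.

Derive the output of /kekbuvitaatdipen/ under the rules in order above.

kexivuvisaasizifene

Rule 1 (stop-cluster i-epenthesis): /k/ and /b/ form a stop–stop cluster, so [i] is inserted between them. /t/ and /d/ form a stop–stop cluster, so [i] is inserted between them. /kekbuvitaatdipen/ → kekibuvitaatidipen.
Rule 2 (intervocalic spirantization): /k/ is a stop between vowels /e/ and /i/, so it spirantizes to the fricative [x]. /b/ is a stop between vowels /i/ and /u/, so it spirantizes to the fricative [v]. /t/ is a stop between vowels /i/ and /a/, so it spirantizes to the fricative [s]. /t/ is a stop between vowels /a/ and /i/, so it spirantizes to the fricative [s]. /d/ is a stop between vowels /i/ and /i/, so it spirantizes to the fricative [z]. /p/ is a stop between vowels /i/ and /e/, so it spirantizes to the fricative [f]. /kekibuvitaatidipen/ → kexivuvisaasizifen.
Rule 3 (final e-epenthesis): the form ends in the consonant /n/, so [e] is inserted word-finally. /kexivuvisaasizifen/ → kexivuvisaasizifene.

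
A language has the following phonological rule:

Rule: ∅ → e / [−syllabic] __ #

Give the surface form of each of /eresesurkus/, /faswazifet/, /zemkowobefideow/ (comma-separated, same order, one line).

eresesurkuse, faswazifete, zemkowobefideowe

/eresesurkus/: the form ends in the consonant /s/, so [e] is inserted word-finally. → [eresesurkuse].
/faswazifet/: the form ends in the consonant /t/, so [e] is inserted word-finally. → [faswazifete].
/zemkowobefideow/: the form ends in the consonant /w/, so [e] is inserted word-finally. → [zemkowobefideowe].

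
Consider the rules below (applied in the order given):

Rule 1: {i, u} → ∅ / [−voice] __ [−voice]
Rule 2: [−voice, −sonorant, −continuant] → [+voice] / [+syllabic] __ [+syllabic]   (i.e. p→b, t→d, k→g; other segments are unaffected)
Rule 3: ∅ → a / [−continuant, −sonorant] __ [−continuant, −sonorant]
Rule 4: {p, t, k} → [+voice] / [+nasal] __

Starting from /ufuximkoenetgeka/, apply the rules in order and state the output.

Rule 1 (high vowel syncope): /u/ is a high vowel flanked by voiceless consonants /f/ and /x/, so it deletes. /ufuximkoenetgeka/ → ufximkoenetgeka.
Rule 2 (intervocalic voicing): /k/ is a voiceless stop between vowels /e/ and /a/, so it voices to [g]. /ufximkoenetgeka/ → ufximkoenetgega.
Rule 3 (stop-cluster a-epenthesis): /t/ and /g/ form a stop–stop cluster, so [a] is inserted between them. /ufximkoenetgega/ → ufximkoenetagega.
Rule 4 (post-nasal voicing): /k/ is a voiceless stop immediately after the nasal /m/, so it voices to [g]. /ufximkoenetagega/ → ufximgoenetagega.

ufximgoenetagega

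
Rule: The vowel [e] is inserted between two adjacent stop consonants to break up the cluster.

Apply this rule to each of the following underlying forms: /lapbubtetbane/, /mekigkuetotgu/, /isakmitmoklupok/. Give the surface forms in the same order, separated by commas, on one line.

lapebubetetebane, mekigekuetotegu, isakmitmoklupok

/lapbubtetbane/: /p/ and /b/ form a stop–stop cluster, so [e] is inserted between them. /b/ and /t/ form a stop–stop cluster, so [e] is inserted between them. /t/ and /b/ form a stop–stop cluster, so [e] is inserted between them. → [lapebubetetebane].
/mekigkuetotgu/: /g/ and /k/ form a stop–stop cluster, so [e] is inserted between them. /t/ and /g/ form a stop–stop cluster, so [e] is inserted between them. → [mekigekuetotegu].
/isakmitmoklupok/: the rule's environment is not met; surfaces unchanged as [isakmitmoklupok].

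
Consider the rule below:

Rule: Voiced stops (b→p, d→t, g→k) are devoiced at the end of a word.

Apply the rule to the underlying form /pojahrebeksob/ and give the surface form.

/b/ is a voiced stop in word-final position, so it devoices to [p].
The other instance of /b/ does not occur in the required environment and remains unchanged.
Surface form: [pojahrebeksop].

pojahrebeksop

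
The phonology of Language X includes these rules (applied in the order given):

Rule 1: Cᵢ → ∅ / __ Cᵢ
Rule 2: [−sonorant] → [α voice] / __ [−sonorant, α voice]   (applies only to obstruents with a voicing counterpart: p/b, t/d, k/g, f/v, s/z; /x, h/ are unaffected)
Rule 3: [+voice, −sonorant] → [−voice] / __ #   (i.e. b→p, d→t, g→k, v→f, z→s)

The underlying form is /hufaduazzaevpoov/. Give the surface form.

hufaduazaefpoof

Rule 1 (degemination): /zz/ is a geminate; the first /z/ deletes. /hufaduazzaevpoov/ → hufaduazaevpoov.
Rule 2 (regressive voicing assimilation): /v/ precedes the voiceless obstruent /p/, so it devoices to [f] by assimilation. /hufaduazaevpoov/ → hufaduazaefpoov.
Rule 3 (final devoicing): /v/ is a voiced obstruent in word-final position, so it devoices to [f]. /hufaduazaefpoov/ → hufaduazaefpoof.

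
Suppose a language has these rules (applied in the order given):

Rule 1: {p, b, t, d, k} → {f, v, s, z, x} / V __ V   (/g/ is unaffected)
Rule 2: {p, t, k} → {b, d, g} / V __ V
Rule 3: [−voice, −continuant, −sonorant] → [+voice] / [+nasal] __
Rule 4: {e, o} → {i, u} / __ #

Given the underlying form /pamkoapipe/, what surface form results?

pamgoafifi

Rule 1 (intervocalic spirantization): /p/ is a stop between vowels /a/ and /i/, so it spirantizes to the fricative [f]. /p/ is a stop between vowels /i/ and /e/, so it spirantizes to the fricative [f]. /pamkoapipe/ → pamkoafife.
Rule 2 (intervocalic voicing): no segment meets the environment; /pamkoafife/ is unchanged.
Rule 3 (post-nasal voicing): /k/ is a voiceless stop immediately after the nasal /m/, so it voices to [g]. /pamkoafife/ → pamgoafife.
Rule 4 (final vowel raising): /e/ is a mid vowel in word-final position, so it raises to [i]. /pamgoafife/ → pamgoafifi.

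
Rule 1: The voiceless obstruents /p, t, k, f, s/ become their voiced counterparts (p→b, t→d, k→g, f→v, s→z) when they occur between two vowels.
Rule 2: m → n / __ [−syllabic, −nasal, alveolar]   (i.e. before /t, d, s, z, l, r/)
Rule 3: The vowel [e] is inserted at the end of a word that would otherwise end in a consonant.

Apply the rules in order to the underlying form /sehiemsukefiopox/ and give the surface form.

sehiensugevioboxe

Rule 1 (intervocalic voicing): /k/ is a voiceless obstruent between vowels /u/ and /e/, so it voices to [g]. /f/ is a voiceless obstruent between vowels /e/ and /i/, so it voices to [v]. /p/ is a voiceless obstruent between vowels /o/ and /o/, so it voices to [b]. /sehiemsukefiopox/ → sehiemsugeviobox.
Rule 2 (nasal place assimilation): /m/ precedes the alveolar consonant /s/, so it assimilates in place to [n]. /sehiemsugeviobox/ → sehiensugeviobox.
Rule 3 (final e-epenthesis): the form ends in the consonant /x/, so [e] is inserted word-finally. /sehiensugeviobox/ → sehiensugevioboxe.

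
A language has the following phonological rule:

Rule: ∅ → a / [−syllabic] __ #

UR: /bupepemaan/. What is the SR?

bupepemaana

the form ends in the consonant /n/, so [a] is inserted word-finally.
Surface form: [bupepemaana].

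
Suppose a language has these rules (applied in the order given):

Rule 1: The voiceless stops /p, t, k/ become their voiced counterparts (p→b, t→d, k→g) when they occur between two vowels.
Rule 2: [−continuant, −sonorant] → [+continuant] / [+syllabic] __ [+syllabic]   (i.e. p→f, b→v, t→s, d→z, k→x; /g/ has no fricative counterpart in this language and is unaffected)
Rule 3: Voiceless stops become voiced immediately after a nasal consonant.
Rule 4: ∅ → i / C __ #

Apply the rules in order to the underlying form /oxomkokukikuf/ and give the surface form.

oxomgogugigufi

Rule 1 (intervocalic voicing): /k/ is a voiceless stop between vowels /o/ and /u/, so it voices to [g]. /k/ is a voiceless stop between vowels /u/ and /i/, so it voices to [g]. /k/ is a voiceless stop between vowels /i/ and /u/, so it voices to [g]. /oxomkokukikuf/ → oxomkogugiguf.
Rule 2 (intervocalic spirantization): no segment meets the environment; /oxomkogugiguf/ is unchanged.
Rule 3 (post-nasal voicing): /k/ is a voiceless stop immediately after the nasal /m/, so it voices to [g]. /oxomkogugiguf/ → oxomgogugiguf.
Rule 4 (final i-epenthesis): the form ends in the consonant /f/, so [i] is inserted word-finally. /oxomgogugiguf/ → oxomgogugigufi.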